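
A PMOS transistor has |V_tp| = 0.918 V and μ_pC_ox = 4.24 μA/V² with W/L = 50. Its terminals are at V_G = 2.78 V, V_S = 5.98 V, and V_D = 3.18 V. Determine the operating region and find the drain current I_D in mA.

Saturation; I_D = 0.552 mA

V_SG = V_S − V_G = 5.98 − 2.78 = 3.2 V; V_SD = V_S − V_D = 5.98 − 3.18 = 2.8 V.
k_p = μ_pC_ox · (W/L) = 0.212 mA/V².
V_ov = V_SG − |V_tp| = 3.2 − 0.918 = 2.28 V.
Since V_SD = 2.8 V ≥ V_ov = 2.28 V, the device is in saturation.
I_D = ½ k_p V_ov² = 0.5 × 0.212 × 2.28² = 0.552 mA.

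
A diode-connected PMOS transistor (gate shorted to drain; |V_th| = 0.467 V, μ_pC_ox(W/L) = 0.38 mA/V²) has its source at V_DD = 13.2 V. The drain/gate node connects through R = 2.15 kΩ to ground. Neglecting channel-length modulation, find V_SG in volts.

V_SG = 4.96 V

With gate tied to drain, V_SG = V_SD ≥ V_SG − |V_th|, so the device is in saturation.
KCL at the drain: ½ k_p (V_SG − |V_th|)² = (V_DD − V_SG)/R.
Let x = V_SG − 0.467. Then 0.408 x² + x − 12.73 = 0, giving x = 4.49 V (positive root), so V_SG = 4.96 V.
I_D = (V_DD − V_SG)/R = (13.2 − 4.96) / 2.15 = 3.83 mA.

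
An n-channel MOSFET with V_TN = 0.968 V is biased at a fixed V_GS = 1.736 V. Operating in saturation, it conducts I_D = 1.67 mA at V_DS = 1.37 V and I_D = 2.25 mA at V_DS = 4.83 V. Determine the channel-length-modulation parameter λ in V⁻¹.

λ = 0.116 V⁻¹

With V_GS fixed, I_D ∝ (1 + λ V_DS) in saturation, so I_D2/I_D1 = (1 + λ V_DS2)/(1 + λ V_DS1).
2.25/1.67 = 1.347 = (1 + 4.83 λ)/(1 + 1.37 λ).
Solving: λ (I_D1 V_DS2 − I_D2 V_DS1) = I_D2 − I_D1, so λ = (2.25 − 1.67) / (1.67 × 4.83 − 2.25 × 1.37) = 0.58 / 4.98 = 0.116 V⁻¹.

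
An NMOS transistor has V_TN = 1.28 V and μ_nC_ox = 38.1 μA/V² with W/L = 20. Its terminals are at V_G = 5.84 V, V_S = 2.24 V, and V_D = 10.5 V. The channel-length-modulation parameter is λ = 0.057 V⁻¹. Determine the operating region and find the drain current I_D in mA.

V_GS = V_G − V_S = 5.84 − 2.24 = 3.6 V; V_DS = V_D − V_S = 10.5 − 2.24 = 8.26 V.
k_n = μ_nC_ox · (W/L) = 0.762 mA/V².
V_ov = V_GS − V_TN = 3.6 − 1.28 = 2.32 V.
Since V_DS = 8.26 V ≥ V_ov = 2.32 V, the device is in saturation.
I_D = ½ k_n V_ov² (1 + λ V_DS) = 0.5 × 0.762 × 2.32² × (1 + 0.057 × 8.26) = 3.02 mA.

Saturation; I_D = 3.02 mA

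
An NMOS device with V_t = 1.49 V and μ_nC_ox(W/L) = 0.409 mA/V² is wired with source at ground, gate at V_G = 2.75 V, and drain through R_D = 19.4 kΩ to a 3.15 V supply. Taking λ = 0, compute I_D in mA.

V_GS = V_G = 2.75 V, so V_ov = 2.75 − 1.49 = 1.26 V.
Assume saturation: I_D = ½ k_n V_ov² = 0.5 × 0.409 × 1.26² = 0.325 mA, giving V_DS = V_DD − I_D R_D = 3.15 − 0.325 × 19.4 = -3.15 V.
But -3.15 V < V_ov = 1.26 V, so the device is actually in triode.
In triode I_D = k_n[V_ov V_DS − ½ V_DS²] and I_D = (V_DD − V_DS)/R_D. Equating: 3.97 V_DS² − 11 V_DS + 3.15 = 0, giving V_DS = 0.324 V (the root below V_ov).
I_D = (3.15 − 0.324) / 19.4 = 0.146 mA.

I_D = 0.146 mA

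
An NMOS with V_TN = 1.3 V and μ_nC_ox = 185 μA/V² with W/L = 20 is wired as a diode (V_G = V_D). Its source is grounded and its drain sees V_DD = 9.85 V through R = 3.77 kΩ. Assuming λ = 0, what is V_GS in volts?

V_GS = 2.34 V

With gate tied to drain, V_GS = V_DS ≥ V_GS − V_TN, so the device is in saturation.
k_n = μ_nC_ox · (W/L) = 3.7 mA/V².
KCL at the drain: ½ k_n (V_GS − V_TN)² = (V_DD − V_GS)/R.
Let x = V_GS − 1.3. Then 6.97 x² + x − 8.55 = 0, giving x = 1.04 V (positive root), so V_GS = 2.34 V.
I_D = (V_DD − V_GS)/R = (9.85 − 2.34) / 3.77 = 1.99 mA.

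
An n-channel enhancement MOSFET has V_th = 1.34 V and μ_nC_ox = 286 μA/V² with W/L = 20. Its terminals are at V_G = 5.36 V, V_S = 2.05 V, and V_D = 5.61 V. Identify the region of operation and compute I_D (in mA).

V_GS = V_G − V_S = 5.36 − 2.05 = 3.31 V; V_DS = V_D − V_S = 5.61 − 2.05 = 3.56 V.
k_n = μ_nC_ox · (W/L) = 5.72 mA/V².
V_ov = V_GS − V_th = 3.31 − 1.34 = 1.97 V.
Since V_DS = 3.56 V ≥ V_ov = 1.97 V, the device is in saturation.
I_D = ½ k_n V_ov² = 0.5 × 5.72 × 1.97² = 11.1 mA.

Saturation; I_D = 11.1 mA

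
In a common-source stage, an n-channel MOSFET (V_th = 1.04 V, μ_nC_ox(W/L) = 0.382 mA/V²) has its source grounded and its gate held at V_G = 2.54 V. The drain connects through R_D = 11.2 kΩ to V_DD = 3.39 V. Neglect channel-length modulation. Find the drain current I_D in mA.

I_D = 0.254 mA

V_GS = V_G = 2.54 V, so V_ov = 2.54 − 1.04 = 1.5 V.
Assume saturation: I_D = ½ k_n V_ov² = 0.5 × 0.382 × 1.5² = 0.43 mA, giving V_DS = V_DD − I_D R_D = 3.39 − 0.43 × 11.2 = -1.42 V.
But -1.42 V < V_ov = 1.5 V, so the device is actually in triode.
In triode I_D = k_n[V_ov V_DS − ½ V_DS²] and I_D = (V_DD − V_DS)/R_D. Equating: 2.14 V_DS² − 7.418 V_DS + 3.39 = 0, giving V_DS = 0.542 V (the root below V_ov).
I_D = (3.39 − 0.542) / 11.2 = 0.254 mA.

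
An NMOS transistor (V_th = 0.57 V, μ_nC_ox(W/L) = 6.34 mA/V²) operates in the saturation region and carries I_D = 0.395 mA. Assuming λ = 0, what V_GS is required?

V_GS = 0.923 V

In saturation I_D = ½ k_n (V_GS − V_th)², so V_GS − V_th = √(2 I_D / k_n) = √(2 × 0.395 / 6.34) = 0.353 V.
V_GS = 0.57 + 0.353 = 0.923 V.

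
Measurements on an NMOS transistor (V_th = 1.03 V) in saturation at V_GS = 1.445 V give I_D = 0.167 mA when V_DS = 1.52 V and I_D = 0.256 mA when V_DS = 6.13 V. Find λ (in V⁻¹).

λ = 0.140 V⁻¹

With V_GS fixed, I_D ∝ (1 + λ V_DS) in saturation, so I_D2/I_D1 = (1 + λ V_DS2)/(1 + λ V_DS1).
0.256/0.167 = 1.533 = (1 + 6.13 λ)/(1 + 1.52 λ).
Solving: λ (I_D1 V_DS2 − I_D2 V_DS1) = I_D2 − I_D1, so λ = (0.256 − 0.167) / (0.167 × 6.13 − 0.256 × 1.52) = 0.089 / 0.635 = 0.14 V⁻¹.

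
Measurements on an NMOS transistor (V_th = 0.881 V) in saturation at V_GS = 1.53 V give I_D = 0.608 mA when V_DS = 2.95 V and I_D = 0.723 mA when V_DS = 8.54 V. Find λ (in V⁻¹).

λ = 0.0376 V⁻¹

With V_GS fixed, I_D ∝ (1 + λ V_DS) in saturation, so I_D2/I_D1 = (1 + λ V_DS2)/(1 + λ V_DS1).
0.723/0.608 = 1.189 = (1 + 8.54 λ)/(1 + 2.95 λ).
Solving: λ (I_D1 V_DS2 − I_D2 V_DS1) = I_D2 − I_D1, so λ = (0.723 − 0.608) / (0.608 × 8.54 − 0.723 × 2.95) = 0.115 / 3.06 = 0.0376 V⁻¹.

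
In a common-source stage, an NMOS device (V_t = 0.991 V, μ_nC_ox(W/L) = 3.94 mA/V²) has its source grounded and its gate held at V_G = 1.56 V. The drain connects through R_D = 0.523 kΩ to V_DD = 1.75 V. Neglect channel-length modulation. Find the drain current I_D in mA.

V_GS = V_G = 1.56 V, so V_ov = 1.56 − 0.991 = 0.569 V.
Assume saturation: I_D = ½ k_n V_ov² = 0.5 × 3.94 × 0.569² = 0.638 mA, giving V_DS = V_DD − I_D R_D = 1.75 − 0.638 × 0.523 = 1.42 V.
V_DS = 1.42 V ≥ V_ov = 0.569 V, confirming saturation.

I_D = 0.638 mA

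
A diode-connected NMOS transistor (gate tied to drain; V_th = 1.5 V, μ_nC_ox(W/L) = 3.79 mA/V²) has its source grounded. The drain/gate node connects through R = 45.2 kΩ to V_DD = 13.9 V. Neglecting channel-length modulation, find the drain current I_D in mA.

With gate tied to drain, V_GS = V_DS ≥ V_GS − V_th, so the device is in saturation.
KCL at the drain: ½ k_n (V_GS − V_th)² = (V_DD − V_GS)/R.
Let x = V_GS − 1.5. Then 85.7 x² + x − 12.4 = 0, giving x = 0.375 V (positive root), so V_GS = 1.87 V.
I_D = (V_DD − V_GS)/R = (13.9 − 1.87) / 45.2 = 0.266 mA.

I_D = 0.266 mA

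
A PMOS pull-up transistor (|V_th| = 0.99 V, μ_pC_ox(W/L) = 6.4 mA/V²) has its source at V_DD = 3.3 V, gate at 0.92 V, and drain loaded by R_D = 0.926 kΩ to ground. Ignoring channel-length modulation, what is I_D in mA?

V_SG = V_DD − V_G = 3.3 − 0.92 = 2.38 V, so V_ov = 2.38 − 0.99 = 1.39 V.
Assume saturation: I_D = ½ k_p V_ov² = 0.5 × 6.4 × 1.39² = 6.18 mA, giving V_SD = V_DD − I_D R_D = 3.3 − 6.18 × 0.926 = -2.43 V.
But -2.43 V < V_ov = 1.39 V, so the device is actually in triode.
In triode I_D = k_p[V_ov V_SD − ½ V_SD²] and I_D = (V_DD − V_SD)/R_D. Equating: 2.96 V_SD² − 9.238 V_SD + 3.3 = 0, giving V_SD = 0.412 V (the root below V_ov).
I_D = (3.3 − 0.412) / 0.926 = 3.12 mA.

I_D = 3.12 mA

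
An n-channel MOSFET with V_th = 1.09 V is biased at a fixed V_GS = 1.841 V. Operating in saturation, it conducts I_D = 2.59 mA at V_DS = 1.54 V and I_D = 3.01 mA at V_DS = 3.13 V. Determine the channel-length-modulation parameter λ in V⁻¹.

λ = 0.121 V⁻¹

With V_GS fixed, I_D ∝ (1 + λ V_DS) in saturation, so I_D2/I_D1 = (1 + λ V_DS2)/(1 + λ V_DS1).
3.01/2.59 = 1.162 = (1 + 3.13 λ)/(1 + 1.54 λ).
Solving: λ (I_D1 V_DS2 − I_D2 V_DS1) = I_D2 − I_D1, so λ = (3.01 − 2.59) / (2.59 × 3.13 − 3.01 × 1.54) = 0.42 / 3.47 = 0.121 V⁻¹.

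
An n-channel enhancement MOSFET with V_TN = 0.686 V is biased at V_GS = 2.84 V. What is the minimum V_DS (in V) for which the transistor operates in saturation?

V_DS,sat = 2.15 V

The boundary between triode and saturation is V_DS = V_GS − V_TN = V_ov.
V_ov = 2.84 − 0.686 = 2.15 V.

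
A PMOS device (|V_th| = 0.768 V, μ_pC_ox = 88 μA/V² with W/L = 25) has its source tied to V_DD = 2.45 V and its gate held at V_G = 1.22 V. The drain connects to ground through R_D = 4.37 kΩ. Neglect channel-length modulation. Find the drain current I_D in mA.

I_D = 0.235 mA

V_SG = V_DD − V_G = 2.45 − 1.22 = 1.23 V, so V_ov = 1.23 − 0.768 = 0.462 V.
k_p = μ_pC_ox · (W/L) = 2.2 mA/V².
Assume saturation: I_D = ½ k_p V_ov² = 0.5 × 2.2 × 0.462² = 0.235 mA, giving V_SD = V_DD − I_D R_D = 2.45 − 0.235 × 4.37 = 1.42 V.
V_SD = 1.42 V ≥ V_ov = 0.462 V, confirming saturation.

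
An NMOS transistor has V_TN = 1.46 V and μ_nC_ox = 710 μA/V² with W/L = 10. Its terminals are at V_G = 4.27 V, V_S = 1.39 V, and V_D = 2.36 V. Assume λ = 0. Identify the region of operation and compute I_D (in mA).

V_GS = V_G − V_S = 4.27 − 1.39 = 2.88 V; V_DS = V_D − V_S = 2.36 − 1.39 = 0.97 V.
k_n = μ_nC_ox · (W/L) = 7.1 mA/V².
V_ov = V_GS − V_TN = 2.88 − 1.46 = 1.42 V.
Since V_DS = 0.97 V < V_ov = 1.42 V, the device is in the triode region.
I_D = k_n [V_ov · V_DS − ½ V_DS²] = 7.1 × [1.42 × 0.97 − 0.5 × 0.97²] = 6.44 mA.

Triode; I_D = 6.44 mA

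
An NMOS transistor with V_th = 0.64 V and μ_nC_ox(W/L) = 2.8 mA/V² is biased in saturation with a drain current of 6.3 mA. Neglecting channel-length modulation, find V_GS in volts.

In saturation I_D = ½ k_n (V_GS − V_th)², so V_GS − V_th = √(2 I_D / k_n) = √(2 × 6.3 / 2.8) = 2.12 V.
V_GS = 0.64 + 2.12 = 2.76 V.

V_GS = 2.76 V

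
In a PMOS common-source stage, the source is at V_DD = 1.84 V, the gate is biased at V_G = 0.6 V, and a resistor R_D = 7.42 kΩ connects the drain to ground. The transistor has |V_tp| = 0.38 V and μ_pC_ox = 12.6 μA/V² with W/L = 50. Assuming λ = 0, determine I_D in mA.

V_SG = V_DD − V_G = 1.84 − 0.6 = 1.24 V, so V_ov = 1.24 − 0.38 = 0.86 V.
k_p = μ_pC_ox · (W/L) = 0.63 mA/V².
Assume saturation: I_D = ½ k_p V_ov² = 0.5 × 0.63 × 0.86² = 0.233 mA, giving V_SD = V_DD − I_D R_D = 1.84 − 0.233 × 7.42 = 0.111 V.
But 0.111 V < V_ov = 0.86 V, so the device is actually in triode.
In triode I_D = k_p[V_ov V_SD − ½ V_SD²] and I_D = (V_DD − V_SD)/R_D. Equating: 2.34 V_SD² − 5.02 V_SD + 1.84 = 0, giving V_SD = 0.469 V (the root below V_ov).
I_D = (1.84 − 0.469) / 7.42 = 0.185 mA.

I_D = 0.185 mA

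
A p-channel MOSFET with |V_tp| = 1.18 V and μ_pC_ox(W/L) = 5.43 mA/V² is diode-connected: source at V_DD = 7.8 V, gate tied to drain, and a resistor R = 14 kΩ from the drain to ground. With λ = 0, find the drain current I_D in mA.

With gate tied to drain, V_SG = V_SD ≥ V_SG − |V_tp|, so the device is in saturation.
KCL at the drain: ½ k_p (V_SG − |V_tp|)² = (V_DD − V_SG)/R.
Let x = V_SG − 1.18. Then 38 x² + x − 6.62 = 0, giving x = 0.404 V (positive root), so V_SG = 1.58 V.
I_D = (V_DD − V_SG)/R = (7.8 − 1.58) / 14 = 0.444 mA.

I_D = 0.444 mA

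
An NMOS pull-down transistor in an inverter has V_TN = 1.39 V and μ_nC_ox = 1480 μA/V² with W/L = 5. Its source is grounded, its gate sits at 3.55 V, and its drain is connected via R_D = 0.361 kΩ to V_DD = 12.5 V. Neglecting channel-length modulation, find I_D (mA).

V_GS = V_G = 3.55 V, so V_ov = 3.55 − 1.39 = 2.16 V.
k_n = μ_nC_ox · (W/L) = 7.4 mA/V².
Assume saturation: I_D = ½ k_n V_ov² = 0.5 × 7.4 × 2.16² = 17.3 mA, giving V_DS = V_DD − I_D R_D = 12.5 − 17.3 × 0.361 = 6.27 V.
V_DS = 6.27 V ≥ V_ov = 2.16 V, confirming saturation.

I_D = 17.3 mA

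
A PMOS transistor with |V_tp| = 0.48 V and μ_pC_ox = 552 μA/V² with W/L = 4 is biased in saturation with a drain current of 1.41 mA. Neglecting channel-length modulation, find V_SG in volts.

k_p = μ_pC_ox · (W/L) = 2.208 mA/V².
In saturation I_D = ½ k_p (V_SG − |V_tp|)², so V_SG − |V_tp| = √(2 I_D / k_p) = √(2 × 1.41 / 2.208) = 1.13 V.
V_SG = 0.48 + 1.13 = 1.61 V.

V_SG = 1.61 V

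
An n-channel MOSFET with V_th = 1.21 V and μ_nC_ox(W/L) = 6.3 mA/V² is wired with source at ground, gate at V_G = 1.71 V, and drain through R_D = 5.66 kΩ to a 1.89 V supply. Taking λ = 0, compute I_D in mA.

V_GS = V_G = 1.71 V, so V_ov = 1.71 − 1.21 = 0.5 V.
Assume saturation: I_D = ½ k_n V_ov² = 0.5 × 6.3 × 0.5² = 0.787 mA, giving V_DS = V_DD − I_D R_D = 1.89 − 0.787 × 5.66 = -2.57 V.
But -2.57 V < V_ov = 0.5 V, so the device is actually in triode.
In triode I_D = k_n[V_ov V_DS − ½ V_DS²] and I_D = (V_DD − V_DS)/R_D. Equating: 17.8 V_DS² − 18.83 V_DS + 1.89 = 0, giving V_DS = 0.112 V (the root below V_ov).
I_D = (1.89 − 0.112) / 5.66 = 0.314 mA.

I_D = 0.314 mA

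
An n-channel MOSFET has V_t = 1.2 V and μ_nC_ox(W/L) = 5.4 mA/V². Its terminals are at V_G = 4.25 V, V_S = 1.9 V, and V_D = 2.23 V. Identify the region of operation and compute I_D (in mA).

Triode; I_D = 1.76 mA

V_GS = V_G − V_S = 4.25 − 1.9 = 2.35 V; V_DS = V_D − V_S = 2.23 − 1.9 = 0.33 V.
V_ov = V_GS − V_t = 2.35 − 1.2 = 1.15 V.
Since V_DS = 0.33 V < V_ov = 1.15 V, the device is in the triode region.
I_D = k_n [V_ov · V_DS − ½ V_DS²] = 5.4 × [1.15 × 0.33 − 0.5 × 0.33²] = 1.76 mA.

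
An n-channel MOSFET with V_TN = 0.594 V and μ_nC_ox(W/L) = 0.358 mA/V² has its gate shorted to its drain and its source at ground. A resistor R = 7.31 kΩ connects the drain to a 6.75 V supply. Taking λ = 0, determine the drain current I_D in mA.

I_D = 0.593 mA

With gate tied to drain, V_GS = V_DS ≥ V_GS − V_TN, so the device is in saturation.
KCL at the drain: ½ k_n (V_GS − V_TN)² = (V_DD − V_GS)/R.
Let x = V_GS − 0.594. Then 1.31 x² + x − 6.156 = 0, giving x = 1.82 V (positive root), so V_GS = 2.41 V.
I_D = (V_DD − V_GS)/R = (6.75 − 2.41) / 7.31 = 0.593 mA.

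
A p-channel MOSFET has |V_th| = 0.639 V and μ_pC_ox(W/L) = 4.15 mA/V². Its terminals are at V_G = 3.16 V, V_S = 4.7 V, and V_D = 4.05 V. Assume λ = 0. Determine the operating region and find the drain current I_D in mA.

V_SG = V_S − V_G = 4.7 − 3.16 = 1.54 V; V_SD = V_S − V_D = 4.7 − 4.05 = 0.65 V.
V_ov = V_SG − |V_th| = 1.54 − 0.639 = 0.901 V.
Since V_SD = 0.65 V < V_ov = 0.901 V, the device is in the triode region.
I_D = k_p [V_ov · V_SD − ½ V_SD²] = 4.15 × [0.901 × 0.65 − 0.5 × 0.65²] = 1.55 mA.

Triode; I_D = 1.55 mA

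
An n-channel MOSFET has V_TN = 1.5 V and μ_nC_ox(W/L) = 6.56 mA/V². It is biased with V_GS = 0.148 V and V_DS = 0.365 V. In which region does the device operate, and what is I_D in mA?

V_GS = 0.148 V < V_TN = 1.5 V, so the transistor is in cutoff.

Cutoff; I_D = 0 mA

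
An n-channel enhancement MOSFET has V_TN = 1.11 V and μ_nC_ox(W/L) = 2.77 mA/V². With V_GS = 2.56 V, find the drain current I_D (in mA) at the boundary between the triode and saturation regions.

I_D = 2.91 mA

At the boundary V_DS = V_ov = V_GS − V_TN = 2.56 − 1.11 = 1.45 V.
I_D = ½ k_n V_ov² = 0.5 × 2.77 × 1.45² = 2.91 mA.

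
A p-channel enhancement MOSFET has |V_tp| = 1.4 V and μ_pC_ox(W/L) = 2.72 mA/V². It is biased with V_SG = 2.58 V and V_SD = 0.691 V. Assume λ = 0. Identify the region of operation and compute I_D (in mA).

Triode; I_D = 1.57 mA

V_ov = V_SG − |V_tp| = 2.58 − 1.4 = 1.18 V.
Since V_SD = 0.691 V < V_ov = 1.18 V, the device is in the triode region.
I_D = k_p [V_ov · V_SD − ½ V_SD²] = 2.72 × [1.18 × 0.691 − 0.5 × 0.691²] = 1.57 mA.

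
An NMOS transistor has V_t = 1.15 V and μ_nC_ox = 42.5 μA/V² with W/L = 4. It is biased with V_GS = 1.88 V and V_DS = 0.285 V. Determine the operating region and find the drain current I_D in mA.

Triode; I_D = 0.0285 mA

k_n = μ_nC_ox · (W/L) = 0.17 mA/V².
V_ov = V_GS − V_t = 1.88 − 1.15 = 0.73 V.
Since V_DS = 0.285 V < V_ov = 0.73 V, the device is in the triode region.
I_D = k_n [V_ov · V_DS − ½ V_DS²] = 0.17 × [0.73 × 0.285 − 0.5 × 0.285²] = 0.0285 mA.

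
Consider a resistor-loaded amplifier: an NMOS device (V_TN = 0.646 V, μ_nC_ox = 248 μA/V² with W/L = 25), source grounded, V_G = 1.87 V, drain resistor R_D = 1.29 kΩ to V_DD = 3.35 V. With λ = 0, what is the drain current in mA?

V_GS = V_G = 1.87 V, so V_ov = 1.87 − 0.646 = 1.22 V.
k_n = μ_nC_ox · (W/L) = 6.2 mA/V².
Assume saturation: I_D = ½ k_n V_ov² = 0.5 × 6.2 × 1.22² = 4.64 mA, giving V_DS = V_DD − I_D R_D = 3.35 − 4.64 × 1.29 = -2.64 V.
But -2.64 V < V_ov = 1.22 V, so the device is actually in triode.
In triode I_D = k_n[V_ov V_DS − ½ V_DS²] and I_D = (V_DD − V_DS)/R_D. Equating: 4 V_DS² − 10.79 V_DS + 3.35 = 0, giving V_DS = 0.358 V (the root below V_ov).
I_D = (3.35 − 0.358) / 1.29 = 2.32 mA.

I_D = 2.32 mA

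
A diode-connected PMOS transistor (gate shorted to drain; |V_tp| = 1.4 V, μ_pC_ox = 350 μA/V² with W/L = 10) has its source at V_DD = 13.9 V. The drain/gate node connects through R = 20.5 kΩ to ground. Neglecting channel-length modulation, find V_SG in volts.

V_SG = 1.98 V

With gate tied to drain, V_SG = V_SD ≥ V_SG − |V_tp|, so the device is in saturation.
k_p = μ_pC_ox · (W/L) = 3.5 mA/V².
KCL at the drain: ½ k_p (V_SG − |V_tp|)² = (V_DD − V_SG)/R.
Let x = V_SG − 1.4. Then 35.9 x² + x − 12.5 = 0, giving x = 0.577 V (positive root), so V_SG = 1.98 V.
I_D = (V_DD − V_SG)/R = (13.9 − 1.98) / 20.5 = 0.582 mA.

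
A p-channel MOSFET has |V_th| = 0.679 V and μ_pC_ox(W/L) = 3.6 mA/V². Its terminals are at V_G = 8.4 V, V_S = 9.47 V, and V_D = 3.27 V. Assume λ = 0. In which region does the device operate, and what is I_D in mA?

Saturation; I_D = 0.275 mA

V_SG = V_S − V_G = 9.47 − 8.4 = 1.07 V; V_SD = V_S − V_D = 9.47 − 3.27 = 6.2 V.
V_ov = V_SG − |V_th| = 1.07 − 0.679 = 0.391 V.
Since V_SD = 6.2 V ≥ V_ov = 0.391 V, the device is in saturation.
I_D = ½ k_p V_ov² = 0.5 × 3.6 × 0.391² = 0.275 mA.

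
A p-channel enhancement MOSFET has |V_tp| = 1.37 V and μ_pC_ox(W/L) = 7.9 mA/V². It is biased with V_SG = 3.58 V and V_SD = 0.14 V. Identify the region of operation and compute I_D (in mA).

V_ov = V_SG − |V_tp| = 3.58 − 1.37 = 2.21 V.
Since V_SD = 0.14 V < V_ov = 2.21 V, the device is in the triode region.
I_D = k_p [V_ov · V_SD − ½ V_SD²] = 7.9 × [2.21 × 0.14 − 0.5 × 0.14²] = 2.37 mA.

Triode; I_D = 2.37 mA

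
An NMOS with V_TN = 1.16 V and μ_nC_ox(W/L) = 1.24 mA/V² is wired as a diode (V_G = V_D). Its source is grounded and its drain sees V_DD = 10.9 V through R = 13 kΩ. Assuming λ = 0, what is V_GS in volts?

With gate tied to drain, V_GS = V_DS ≥ V_GS − V_TN, so the device is in saturation.
KCL at the drain: ½ k_n (V_GS − V_TN)² = (V_DD − V_GS)/R.
Let x = V_GS − 1.16. Then 8.06 x² + x − 9.74 = 0, giving x = 1.04 V (positive root), so V_GS = 2.2 V.
I_D = (V_DD − V_GS)/R = (10.9 − 2.2) / 13 = 0.669 mA.

V_GS = 2.20 V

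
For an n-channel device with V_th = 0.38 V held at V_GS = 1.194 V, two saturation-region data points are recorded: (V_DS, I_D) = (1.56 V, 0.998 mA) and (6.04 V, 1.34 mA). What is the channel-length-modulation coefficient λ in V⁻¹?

With V_GS fixed, I_D ∝ (1 + λ V_DS) in saturation, so I_D2/I_D1 = (1 + λ V_DS2)/(1 + λ V_DS1).
1.34/0.998 = 1.343 = (1 + 6.04 λ)/(1 + 1.56 λ).
Solving: λ (I_D1 V_DS2 − I_D2 V_DS1) = I_D2 − I_D1, so λ = (1.34 − 0.998) / (0.998 × 6.04 − 1.34 × 1.56) = 0.342 / 3.94 = 0.0869 V⁻¹.

λ = 0.0869 V⁻¹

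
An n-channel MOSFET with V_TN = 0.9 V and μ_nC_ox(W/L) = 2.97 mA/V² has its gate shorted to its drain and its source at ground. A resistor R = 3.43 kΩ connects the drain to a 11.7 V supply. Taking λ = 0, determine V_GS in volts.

With gate tied to drain, V_GS = V_DS ≥ V_GS − V_TN, so the device is in saturation.
KCL at the drain: ½ k_n (V_GS − V_TN)² = (V_DD − V_GS)/R.
Let x = V_GS − 0.9. Then 5.09 x² + x − 10.8 = 0, giving x = 1.36 V (positive root), so V_GS = 2.26 V.
I_D = (V_DD − V_GS)/R = (11.7 − 2.26) / 3.43 = 2.75 mA.

V_GS = 2.26 V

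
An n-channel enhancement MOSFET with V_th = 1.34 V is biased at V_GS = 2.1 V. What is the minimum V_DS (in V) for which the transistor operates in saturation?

The boundary between triode and saturation is V_DS = V_GS − V_th = V_ov.
V_ov = 2.1 − 1.34 = 0.76 V.

V_DS,sat = 0.760 V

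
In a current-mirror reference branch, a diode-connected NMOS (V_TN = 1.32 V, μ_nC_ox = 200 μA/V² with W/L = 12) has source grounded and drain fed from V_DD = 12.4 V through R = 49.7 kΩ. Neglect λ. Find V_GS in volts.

V_GS = 1.74 V

With gate tied to drain, V_GS = V_DS ≥ V_GS − V_TN, so the device is in saturation.
k_n = μ_nC_ox · (W/L) = 2.4 mA/V².
KCL at the drain: ½ k_n (V_GS − V_TN)² = (V_DD − V_GS)/R.
Let x = V_GS − 1.32. Then 59.6 x² + x − 11.08 = 0, giving x = 0.423 V (positive root), so V_GS = 1.74 V.
I_D = (V_DD − V_GS)/R = (12.4 − 1.74) / 49.7 = 0.214 mA.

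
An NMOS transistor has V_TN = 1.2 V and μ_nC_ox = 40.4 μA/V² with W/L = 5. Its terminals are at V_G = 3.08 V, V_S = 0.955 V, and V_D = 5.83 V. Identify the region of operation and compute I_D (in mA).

V_GS = V_G − V_S = 3.08 − 0.955 = 2.12 V; V_DS = V_D − V_S = 5.83 − 0.955 = 4.88 V.
k_n = μ_nC_ox · (W/L) = 0.202 mA/V².
V_ov = V_GS − V_TN = 2.12 − 1.2 = 0.925 V.
Since V_DS = 4.88 V ≥ V_ov = 0.925 V, the device is in saturation.
I_D = ½ k_n V_ov² = 0.5 × 0.202 × 0.925² = 0.0864 mA.

Saturation; I_D = 0.0864 mA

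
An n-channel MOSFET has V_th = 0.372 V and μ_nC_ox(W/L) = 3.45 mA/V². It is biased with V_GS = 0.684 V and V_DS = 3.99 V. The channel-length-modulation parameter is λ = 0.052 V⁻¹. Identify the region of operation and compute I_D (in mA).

V_ov = V_GS − V_th = 0.684 − 0.372 = 0.312 V.
Since V_DS = 3.99 V ≥ V_ov = 0.312 V, the device is in saturation.
I_D = ½ k_n V_ov² (1 + λ V_DS) = 0.5 × 3.45 × 0.312² × (1 + 0.052 × 3.99) = 0.203 mA.

Saturation; I_D = 0.203 mA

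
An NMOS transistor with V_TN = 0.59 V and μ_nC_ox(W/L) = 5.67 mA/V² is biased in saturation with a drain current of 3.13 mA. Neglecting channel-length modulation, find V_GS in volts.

V_GS = 1.64 V

In saturation I_D = ½ k_n (V_GS − V_TN)², so V_GS − V_TN = √(2 I_D / k_n) = √(2 × 3.13 / 5.67) = 1.05 V.
V_GS = 0.59 + 1.05 = 1.64 V.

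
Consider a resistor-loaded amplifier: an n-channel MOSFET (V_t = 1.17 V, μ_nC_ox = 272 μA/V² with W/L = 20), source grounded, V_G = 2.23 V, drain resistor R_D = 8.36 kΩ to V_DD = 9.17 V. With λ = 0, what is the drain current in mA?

I_D = 1.07 mA

V_GS = V_G = 2.23 V, so V_ov = 2.23 − 1.17 = 1.06 V.
k_n = μ_nC_ox · (W/L) = 5.44 mA/V².
Assume saturation: I_D = ½ k_n V_ov² = 0.5 × 5.44 × 1.06² = 3.06 mA, giving V_DS = V_DD − I_D R_D = 9.17 − 3.06 × 8.36 = -16.4 V.
But -16.4 V < V_ov = 1.06 V, so the device is actually in triode.
In triode I_D = k_n[V_ov V_DS − ½ V_DS²] and I_D = (V_DD − V_DS)/R_D. Equating: 22.7 V_DS² − 49.21 V_DS + 9.17 = 0, giving V_DS = 0.206 V (the root below V_ov).
I_D = (9.17 − 0.206) / 8.36 = 1.07 mA.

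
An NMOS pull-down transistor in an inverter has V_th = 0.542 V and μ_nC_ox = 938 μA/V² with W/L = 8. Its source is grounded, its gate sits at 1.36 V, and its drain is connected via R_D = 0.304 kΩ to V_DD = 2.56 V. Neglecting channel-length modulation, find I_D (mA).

V_GS = V_G = 1.36 V, so V_ov = 1.36 − 0.542 = 0.818 V.
k_n = μ_nC_ox · (W/L) = 7.504 mA/V².
Assume saturation: I_D = ½ k_n V_ov² = 0.5 × 7.504 × 0.818² = 2.51 mA, giving V_DS = V_DD − I_D R_D = 2.56 − 2.51 × 0.304 = 1.8 V.
V_DS = 1.8 V ≥ V_ov = 0.818 V, confirming saturation.

I_D = 2.51 mA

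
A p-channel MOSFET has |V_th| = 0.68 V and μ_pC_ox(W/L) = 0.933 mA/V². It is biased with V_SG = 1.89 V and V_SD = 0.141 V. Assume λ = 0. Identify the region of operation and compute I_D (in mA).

V_ov = V_SG − |V_th| = 1.89 − 0.68 = 1.21 V.
Since V_SD = 0.141 V < V_ov = 1.21 V, the device is in the triode region.
I_D = k_p [V_ov · V_SD − ½ V_SD²] = 0.933 × [1.21 × 0.141 − 0.5 × 0.141²] = 0.15 mA.

Triode; I_D = 0.150 mA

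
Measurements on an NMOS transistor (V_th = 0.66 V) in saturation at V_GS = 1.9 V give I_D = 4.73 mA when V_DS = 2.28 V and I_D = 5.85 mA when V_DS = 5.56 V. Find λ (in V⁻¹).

With V_GS fixed, I_D ∝ (1 + λ V_DS) in saturation, so I_D2/I_D1 = (1 + λ V_DS2)/(1 + λ V_DS1).
5.85/4.73 = 1.237 = (1 + 5.56 λ)/(1 + 2.28 λ).
Solving: λ (I_D1 V_DS2 − I_D2 V_DS1) = I_D2 − I_D1, so λ = (5.85 − 4.73) / (4.73 × 5.56 − 5.85 × 2.28) = 1.12 / 13 = 0.0864 V⁻¹.

λ = 0.0864 V⁻¹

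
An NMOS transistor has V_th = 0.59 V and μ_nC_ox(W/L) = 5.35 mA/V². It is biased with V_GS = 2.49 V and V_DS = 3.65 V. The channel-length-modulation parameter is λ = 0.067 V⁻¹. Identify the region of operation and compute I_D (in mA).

Saturation; I_D = 12.0 mA

V_ov = V_GS − V_th = 2.49 − 0.59 = 1.9 V.
Since V_DS = 3.65 V ≥ V_ov = 1.9 V, the device is in saturation.
I_D = ½ k_n V_ov² (1 + λ V_DS) = 0.5 × 5.35 × 1.9² × (1 + 0.067 × 3.65) = 12 mA.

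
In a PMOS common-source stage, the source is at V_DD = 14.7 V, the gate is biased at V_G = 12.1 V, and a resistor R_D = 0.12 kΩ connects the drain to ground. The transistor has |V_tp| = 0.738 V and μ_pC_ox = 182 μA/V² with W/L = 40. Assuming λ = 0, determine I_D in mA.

V_SG = V_DD − V_G = 14.7 − 12.1 = 2.6 V, so V_ov = 2.6 − 0.738 = 1.86 V.
k_p = μ_pC_ox · (W/L) = 7.28 mA/V².
Assume saturation: I_D = ½ k_p V_ov² = 0.5 × 7.28 × 1.86² = 12.6 mA, giving V_SD = V_DD − I_D R_D = 14.7 − 12.6 × 0.12 = 13.2 V.
V_SD = 13.2 V ≥ V_ov = 1.86 V, confirming saturation.

I_D = 12.6 mA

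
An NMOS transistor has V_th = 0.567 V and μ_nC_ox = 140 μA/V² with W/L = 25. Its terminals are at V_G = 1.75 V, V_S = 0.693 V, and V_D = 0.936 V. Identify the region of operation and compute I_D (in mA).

Triode; I_D = 0.313 mA

V_GS = V_G − V_S = 1.75 − 0.693 = 1.06 V; V_DS = V_D − V_S = 0.936 − 0.693 = 0.243 V.
k_n = μ_nC_ox · (W/L) = 3.5 mA/V².
V_ov = V_GS − V_th = 1.06 − 0.567 = 0.49 V.
Since V_DS = 0.243 V < V_ov = 0.49 V, the device is in the triode region.
I_D = k_n [V_ov · V_DS − ½ V_DS²] = 3.5 × [0.49 × 0.243 − 0.5 × 0.243²] = 0.313 mA.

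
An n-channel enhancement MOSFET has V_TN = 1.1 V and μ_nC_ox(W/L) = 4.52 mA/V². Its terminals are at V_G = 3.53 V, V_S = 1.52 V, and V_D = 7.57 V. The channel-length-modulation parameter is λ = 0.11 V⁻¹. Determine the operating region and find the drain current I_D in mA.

V_GS = V_G − V_S = 3.53 − 1.52 = 2.01 V; V_DS = V_D − V_S = 7.57 − 1.52 = 6.05 V.
V_ov = V_GS − V_TN = 2.01 − 1.1 = 0.91 V.
Since V_DS = 6.05 V ≥ V_ov = 0.91 V, the device is in saturation.
I_D = ½ k_n V_ov² (1 + λ V_DS) = 0.5 × 4.52 × 0.91² × (1 + 0.11 × 6.05) = 3.12 mA.

Saturation; I_D = 3.12 mA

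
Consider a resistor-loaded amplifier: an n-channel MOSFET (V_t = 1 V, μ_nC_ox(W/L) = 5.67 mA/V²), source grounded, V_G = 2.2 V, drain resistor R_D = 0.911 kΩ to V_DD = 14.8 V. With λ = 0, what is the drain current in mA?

V_GS = V_G = 2.2 V, so V_ov = 2.2 − 1 = 1.2 V.
Assume saturation: I_D = ½ k_n V_ov² = 0.5 × 5.67 × 1.2² = 4.08 mA, giving V_DS = V_DD − I_D R_D = 14.8 − 4.08 × 0.911 = 11.1 V.
V_DS = 11.1 V ≥ V_ov = 1.2 V, confirming saturation.

I_D = 4.08 mA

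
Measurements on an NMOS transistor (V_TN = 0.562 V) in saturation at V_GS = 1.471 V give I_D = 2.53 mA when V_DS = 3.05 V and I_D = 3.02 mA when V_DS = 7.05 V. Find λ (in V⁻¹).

With V_GS fixed, I_D ∝ (1 + λ V_DS) in saturation, so I_D2/I_D1 = (1 + λ V_DS2)/(1 + λ V_DS1).
3.02/2.53 = 1.194 = (1 + 7.05 λ)/(1 + 3.05 λ).
Solving: λ (I_D1 V_DS2 − I_D2 V_DS1) = I_D2 − I_D1, so λ = (3.02 − 2.53) / (2.53 × 7.05 − 3.02 × 3.05) = 0.49 / 8.63 = 0.0568 V⁻¹.

λ = 0.0568 V⁻¹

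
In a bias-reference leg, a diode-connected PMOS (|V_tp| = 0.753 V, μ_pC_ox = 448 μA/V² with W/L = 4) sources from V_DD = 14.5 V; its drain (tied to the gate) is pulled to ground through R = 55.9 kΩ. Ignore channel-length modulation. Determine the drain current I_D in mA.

With gate tied to drain, V_SG = V_SD ≥ V_SG − |V_tp|, so the device is in saturation.
k_p = μ_pC_ox · (W/L) = 1.792 mA/V².
KCL at the drain: ½ k_p (V_SG − |V_tp|)² = (V_DD − V_SG)/R.
Let x = V_SG − 0.753. Then 50.1 x² + x − 13.75 = 0, giving x = 0.514 V (positive root), so V_SG = 1.27 V.
I_D = (V_DD − V_SG)/R = (14.5 − 1.27) / 55.9 = 0.237 mA.

I_D = 0.237 mA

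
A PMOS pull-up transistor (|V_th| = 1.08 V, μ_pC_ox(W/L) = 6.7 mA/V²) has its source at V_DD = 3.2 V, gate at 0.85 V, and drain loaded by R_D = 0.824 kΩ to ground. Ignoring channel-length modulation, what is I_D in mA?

I_D = 3.30 mA

V_SG = V_DD − V_G = 3.2 − 0.85 = 2.35 V, so V_ov = 2.35 − 1.08 = 1.27 V.
Assume saturation: I_D = ½ k_p V_ov² = 0.5 × 6.7 × 1.27² = 5.4 mA, giving V_SD = V_DD − I_D R_D = 3.2 − 5.4 × 0.824 = -1.25 V.
But -1.25 V < V_ov = 1.27 V, so the device is actually in triode.
In triode I_D = k_p[V_ov V_SD − ½ V_SD²] and I_D = (V_DD − V_SD)/R_D. Equating: 2.76 V_SD² − 8.011 V_SD + 3.2 = 0, giving V_SD = 0.478 V (the root below V_ov).
I_D = (3.2 − 0.478) / 0.824 = 3.3 mA.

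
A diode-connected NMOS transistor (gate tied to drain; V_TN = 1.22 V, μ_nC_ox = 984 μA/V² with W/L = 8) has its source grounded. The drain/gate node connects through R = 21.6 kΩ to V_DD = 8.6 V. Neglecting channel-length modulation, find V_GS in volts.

V_GS = 1.51 V

With gate tied to drain, V_GS = V_DS ≥ V_GS − V_TN, so the device is in saturation.
k_n = μ_nC_ox · (W/L) = 7.872 mA/V².
KCL at the drain: ½ k_n (V_GS − V_TN)² = (V_DD − V_GS)/R.
Let x = V_GS − 1.22. Then 85 x² + x − 7.38 = 0, giving x = 0.289 V (positive root), so V_GS = 1.51 V.
I_D = (V_DD − V_GS)/R = (8.6 − 1.51) / 21.6 = 0.328 mA.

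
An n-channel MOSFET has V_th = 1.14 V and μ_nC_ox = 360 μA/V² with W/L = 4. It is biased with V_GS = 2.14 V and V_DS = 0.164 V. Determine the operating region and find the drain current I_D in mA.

Triode; I_D = 0.217 mA

k_n = μ_nC_ox · (W/L) = 1.44 mA/V².
V_ov = V_GS − V_th = 2.14 − 1.14 = 1 V.
Since V_DS = 0.164 V < V_ov = 1 V, the device is in the triode region.
I_D = k_n [V_ov · V_DS − ½ V_DS²] = 1.44 × [1 × 0.164 − 0.5 × 0.164²] = 0.217 mA.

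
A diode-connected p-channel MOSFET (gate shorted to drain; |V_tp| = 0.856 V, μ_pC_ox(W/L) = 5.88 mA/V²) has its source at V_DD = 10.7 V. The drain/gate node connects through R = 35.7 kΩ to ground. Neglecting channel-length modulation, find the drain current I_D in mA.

I_D = 0.267 mA

With gate tied to drain, V_SG = V_SD ≥ V_SG − |V_tp|, so the device is in saturation.
KCL at the drain: ½ k_p (V_SG − |V_tp|)² = (V_DD − V_SG)/R.
Let x = V_SG − 0.856. Then 105 x² + x − 9.844 = 0, giving x = 0.302 V (positive root), so V_SG = 1.16 V.
I_D = (V_DD − V_SG)/R = (10.7 − 1.16) / 35.7 = 0.267 mA.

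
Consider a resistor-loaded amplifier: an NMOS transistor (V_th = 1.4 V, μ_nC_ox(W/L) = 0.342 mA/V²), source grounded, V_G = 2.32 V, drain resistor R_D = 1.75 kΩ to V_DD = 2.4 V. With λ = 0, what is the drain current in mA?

V_GS = V_G = 2.32 V, so V_ov = 2.32 − 1.4 = 0.92 V.
Assume saturation: I_D = ½ k_n V_ov² = 0.5 × 0.342 × 0.92² = 0.145 mA, giving V_DS = V_DD − I_D R_D = 2.4 − 0.145 × 1.75 = 2.15 V.
V_DS = 2.15 V ≥ V_ov = 0.92 V, confirming saturation.

I_D = 0.145 mA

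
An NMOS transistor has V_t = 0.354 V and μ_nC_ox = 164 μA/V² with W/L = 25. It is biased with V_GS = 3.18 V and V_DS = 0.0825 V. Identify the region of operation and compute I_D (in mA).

k_n = μ_nC_ox · (W/L) = 4.1 mA/V².
V_ov = V_GS − V_t = 3.18 − 0.354 = 2.83 V.
Since V_DS = 0.0825 V < V_ov = 2.83 V, the device is in the triode region.
I_D = k_n [V_ov · V_DS − ½ V_DS²] = 4.1 × [2.83 × 0.0825 − 0.5 × 0.0825²] = 0.942 mA.

Triode; I_D = 0.942 mA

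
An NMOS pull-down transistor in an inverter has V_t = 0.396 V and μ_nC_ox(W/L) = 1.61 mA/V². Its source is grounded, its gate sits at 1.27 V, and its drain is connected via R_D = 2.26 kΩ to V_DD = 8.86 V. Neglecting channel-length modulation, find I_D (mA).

V_GS = V_G = 1.27 V, so V_ov = 1.27 − 0.396 = 0.874 V.
Assume saturation: I_D = ½ k_n V_ov² = 0.5 × 1.61 × 0.874² = 0.615 mA, giving V_DS = V_DD − I_D R_D = 8.86 − 0.615 × 2.26 = 7.47 V.
V_DS = 7.47 V ≥ V_ov = 0.874 V, confirming saturation.

I_D = 0.615 mA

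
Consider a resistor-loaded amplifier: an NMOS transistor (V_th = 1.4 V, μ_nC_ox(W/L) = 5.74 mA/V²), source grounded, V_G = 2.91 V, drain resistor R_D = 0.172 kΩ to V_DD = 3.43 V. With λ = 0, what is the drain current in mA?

V_GS = V_G = 2.91 V, so V_ov = 2.91 − 1.4 = 1.51 V.
Assume saturation: I_D = ½ k_n V_ov² = 0.5 × 5.74 × 1.51² = 6.54 mA, giving V_DS = V_DD − I_D R_D = 3.43 − 6.54 × 0.172 = 2.3 V.
V_DS = 2.3 V ≥ V_ov = 1.51 V, confirming saturation.

I_D = 6.54 mA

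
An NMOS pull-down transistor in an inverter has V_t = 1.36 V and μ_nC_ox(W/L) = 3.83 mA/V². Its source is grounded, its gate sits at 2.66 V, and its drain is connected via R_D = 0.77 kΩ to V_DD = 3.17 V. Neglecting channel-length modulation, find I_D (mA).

I_D = 2.94 mA

V_GS = V_G = 2.66 V, so V_ov = 2.66 − 1.36 = 1.3 V.
Assume saturation: I_D = ½ k_n V_ov² = 0.5 × 3.83 × 1.3² = 3.24 mA, giving V_DS = V_DD − I_D R_D = 3.17 − 3.24 × 0.77 = 0.678 V.
But 0.678 V < V_ov = 1.3 V, so the device is actually in triode.
In triode I_D = k_n[V_ov V_DS − ½ V_DS²] and I_D = (V_DD − V_DS)/R_D. Equating: 1.47 V_DS² − 4.834 V_DS + 3.17 = 0, giving V_DS = 0.906 V (the root below V_ov).
I_D = (3.17 − 0.906) / 0.77 = 2.94 mA.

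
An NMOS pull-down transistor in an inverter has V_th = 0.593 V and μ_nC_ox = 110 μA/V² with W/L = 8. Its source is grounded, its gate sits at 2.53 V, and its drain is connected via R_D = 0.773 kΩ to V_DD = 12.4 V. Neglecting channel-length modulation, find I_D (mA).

V_GS = V_G = 2.53 V, so V_ov = 2.53 − 0.593 = 1.94 V.
k_n = μ_nC_ox · (W/L) = 0.88 mA/V².
Assume saturation: I_D = ½ k_n V_ov² = 0.5 × 0.88 × 1.94² = 1.65 mA, giving V_DS = V_DD − I_D R_D = 12.4 − 1.65 × 0.773 = 11.1 V.
V_DS = 11.1 V ≥ V_ov = 1.94 V, confirming saturation.

I_D = 1.65 mA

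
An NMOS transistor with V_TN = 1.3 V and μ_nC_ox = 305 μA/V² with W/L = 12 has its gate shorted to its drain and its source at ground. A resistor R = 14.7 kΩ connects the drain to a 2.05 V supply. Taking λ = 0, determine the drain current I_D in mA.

With gate tied to drain, V_GS = V_DS ≥ V_GS − V_TN, so the device is in saturation.
k_n = μ_nC_ox · (W/L) = 3.66 mA/V².
KCL at the drain: ½ k_n (V_GS − V_TN)² = (V_DD − V_GS)/R.
Let x = V_GS − 1.3. Then 26.9 x² + x − 0.75 = 0, giving x = 0.149 V (positive root), so V_GS = 1.45 V.
I_D = (V_DD − V_GS)/R = (2.05 − 1.45) / 14.7 = 0.0409 mA.

I_D = 0.0409 mA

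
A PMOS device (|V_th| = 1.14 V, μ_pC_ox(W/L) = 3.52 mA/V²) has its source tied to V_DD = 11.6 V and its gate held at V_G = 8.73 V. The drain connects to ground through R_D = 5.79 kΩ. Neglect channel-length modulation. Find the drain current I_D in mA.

I_D = 1.94 mA

V_SG = V_DD − V_G = 11.6 − 8.73 = 2.87 V, so V_ov = 2.87 − 1.14 = 1.73 V.
Assume saturation: I_D = ½ k_p V_ov² = 0.5 × 3.52 × 1.73² = 5.27 mA, giving V_SD = V_DD − I_D R_D = 11.6 − 5.27 × 5.79 = -18.9 V.
But -18.9 V < V_ov = 1.73 V, so the device is actually in triode.
In triode I_D = k_p[V_ov V_SD − ½ V_SD²] and I_D = (V_DD − V_SD)/R_D. Equating: 10.2 V_SD² − 36.26 V_SD + 11.6 = 0, giving V_SD = 0.355 V (the root below V_ov).
I_D = (11.6 − 0.355) / 5.79 = 1.94 mA.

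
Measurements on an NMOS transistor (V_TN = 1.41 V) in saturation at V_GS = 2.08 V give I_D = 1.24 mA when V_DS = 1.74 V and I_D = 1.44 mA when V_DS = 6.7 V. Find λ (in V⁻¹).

With V_GS fixed, I_D ∝ (1 + λ V_DS) in saturation, so I_D2/I_D1 = (1 + λ V_DS2)/(1 + λ V_DS1).
1.44/1.24 = 1.161 = (1 + 6.7 λ)/(1 + 1.74 λ).
Solving: λ (I_D1 V_DS2 − I_D2 V_DS1) = I_D2 − I_D1, so λ = (1.44 − 1.24) / (1.24 × 6.7 − 1.44 × 1.74) = 0.2 / 5.8 = 0.0345 V⁻¹.

λ = 0.0345 V⁻¹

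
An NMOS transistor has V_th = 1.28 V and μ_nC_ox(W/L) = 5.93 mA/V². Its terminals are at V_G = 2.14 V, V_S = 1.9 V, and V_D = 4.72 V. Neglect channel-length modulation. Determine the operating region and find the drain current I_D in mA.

Cutoff; I_D = 0 mA

V_GS = V_G − V_S = 2.14 − 1.9 = 0.24 V; V_DS = V_D − V_S = 4.72 − 1.9 = 2.82 V.
V_GS = 0.24 V < V_th = 1.28 V, so the transistor is in cutoff.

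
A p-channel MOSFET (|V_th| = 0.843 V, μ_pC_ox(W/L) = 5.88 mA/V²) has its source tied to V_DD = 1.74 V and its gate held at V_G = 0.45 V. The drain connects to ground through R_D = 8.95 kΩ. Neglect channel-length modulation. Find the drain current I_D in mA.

I_D = 0.186 mA

V_SG = V_DD − V_G = 1.74 − 0.45 = 1.29 V, so V_ov = 1.29 − 0.843 = 0.447 V.
Assume saturation: I_D = ½ k_p V_ov² = 0.5 × 5.88 × 0.447² = 0.587 mA, giving V_SD = V_DD − I_D R_D = 1.74 − 0.587 × 8.95 = -3.52 V.
But -3.52 V < V_ov = 0.447 V, so the device is actually in triode.
In triode I_D = k_p[V_ov V_SD − ½ V_SD²] and I_D = (V_DD − V_SD)/R_D. Equating: 26.3 V_SD² − 24.52 V_SD + 1.74 = 0, giving V_SD = 0.0774 V (the root below V_ov).
I_D = (1.74 − 0.0774) / 8.95 = 0.186 mA.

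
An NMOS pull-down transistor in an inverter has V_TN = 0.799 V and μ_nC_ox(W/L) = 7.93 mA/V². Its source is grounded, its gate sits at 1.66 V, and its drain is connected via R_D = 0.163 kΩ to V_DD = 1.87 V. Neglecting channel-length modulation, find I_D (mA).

I_D = 2.94 mA

V_GS = V_G = 1.66 V, so V_ov = 1.66 − 0.799 = 0.861 V.
Assume saturation: I_D = ½ k_n V_ov² = 0.5 × 7.93 × 0.861² = 2.94 mA, giving V_DS = V_DD − I_D R_D = 1.87 − 2.94 × 0.163 = 1.39 V.
V_DS = 1.39 V ≥ V_ov = 0.861 V, confirming saturation.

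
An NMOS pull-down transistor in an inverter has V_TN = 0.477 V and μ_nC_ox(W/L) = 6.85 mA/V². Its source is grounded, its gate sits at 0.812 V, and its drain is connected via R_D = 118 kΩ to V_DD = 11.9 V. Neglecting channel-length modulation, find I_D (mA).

I_D = 0.100 mA

V_GS = V_G = 0.812 V, so V_ov = 0.812 − 0.477 = 0.335 V.
Assume saturation: I_D = ½ k_n V_ov² = 0.5 × 6.85 × 0.335² = 0.384 mA, giving V_DS = V_DD − I_D R_D = 11.9 − 0.384 × 118 = -33.5 V.
But -33.5 V < V_ov = 0.335 V, so the device is actually in triode.
In triode I_D = k_n[V_ov V_DS − ½ V_DS²] and I_D = (V_DD − V_DS)/R_D. Equating: 404 V_DS² − 271.8 V_DS + 11.9 = 0, giving V_DS = 0.0471 V (the root below V_ov).
I_D = (11.9 − 0.0471) / 118 = 0.1 mA.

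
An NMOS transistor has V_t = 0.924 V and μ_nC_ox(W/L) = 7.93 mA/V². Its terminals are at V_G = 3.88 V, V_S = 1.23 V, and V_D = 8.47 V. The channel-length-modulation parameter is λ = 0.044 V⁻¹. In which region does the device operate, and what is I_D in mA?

Saturation; I_D = 15.6 mA

V_GS = V_G − V_S = 3.88 − 1.23 = 2.65 V; V_DS = V_D − V_S = 8.47 − 1.23 = 7.24 V.
V_ov = V_GS − V_t = 2.65 − 0.924 = 1.73 V.
Since V_DS = 7.24 V ≥ V_ov = 1.73 V, the device is in saturation.
I_D = ½ k_n V_ov² (1 + λ V_DS) = 0.5 × 7.93 × 1.73² × (1 + 0.044 × 7.24) = 15.6 mA.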